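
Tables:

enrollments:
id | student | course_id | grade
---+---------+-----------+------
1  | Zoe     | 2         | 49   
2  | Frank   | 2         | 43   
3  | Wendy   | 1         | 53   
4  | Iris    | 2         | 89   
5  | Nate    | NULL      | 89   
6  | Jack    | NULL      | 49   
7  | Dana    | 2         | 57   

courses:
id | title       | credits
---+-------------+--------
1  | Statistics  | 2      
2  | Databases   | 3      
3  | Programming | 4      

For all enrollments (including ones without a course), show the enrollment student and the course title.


LEFT JOIN keeps every row from enrollments (the left table); where course_id has no match in courses, the course columns become NULL. Walk through each enrollment:
  - enrollment 1 (Zoe): course_id=2 -> matches Databases
  - enrollment 2 (Frank): course_id=2 -> matches Databases
  - enrollment 3 (Wendy): course_id=1 -> matches Statistics
  - enrollment 4 (Iris): course_id=2 -> matches Databases
  - enrollment 5 (Nate): course_id=NULL, no match -> kept with NULL
  - enrollment 6 (Jack): course_id=NULL, no match -> kept with NULL
  - enrollment 7 (Dana): course_id=2 -> matches Databases
All 7 rows appear; 2 have NULL course.

SQL:
SELECT a.student, b.title AS course
FROM enrollments a
LEFT JOIN courses b ON a.course_id = b.id

Result:
student | course    
--------+-----------
Zoe     | Databases 
Frank   | Databases 
Wendy   | Statistics
Iris    | Databases 
Nate    | NULL      
Jack    | NULL      
Dana    | Databases 


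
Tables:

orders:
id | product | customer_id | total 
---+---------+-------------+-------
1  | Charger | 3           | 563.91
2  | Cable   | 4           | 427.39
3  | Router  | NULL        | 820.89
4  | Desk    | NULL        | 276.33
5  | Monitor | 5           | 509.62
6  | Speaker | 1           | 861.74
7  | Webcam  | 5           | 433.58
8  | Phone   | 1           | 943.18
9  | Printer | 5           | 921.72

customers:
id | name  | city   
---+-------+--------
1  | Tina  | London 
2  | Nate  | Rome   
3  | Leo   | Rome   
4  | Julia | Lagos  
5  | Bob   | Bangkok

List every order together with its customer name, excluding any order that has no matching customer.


INNER JOIN keeps only orders rows whose customer_id matches an id in customers. Walk through each order:
  - order 1 (Charger): customer_id=3 -> matches Leo
  - order 2 (Cable): customer_id=4 -> matches Julia
  - order 3 (Router): customer_id=NULL, no match -> dropped
  - order 4 (Desk): customer_id=NULL, no match -> dropped
  - order 5 (Monitor): customer_id=5 -> matches Bob
  - order 6 (Speaker): customer_id=1 -> matches Tina
  - order 7 (Webcam): customer_id=5 -> matches Bob
  - order 8 (Phone): customer_id=1 -> matches Tina
  - order 9 (Printer): customer_id=5 -> matches Bob
So 2 of 9 rows are dropped.

SQL:
SELECT a.product, b.name AS customer
FROM orders a
INNER JOIN customers b ON a.customer_id = b.id

Result:
product | customer
--------+---------
Charger | Leo     
Cable   | Julia   
Monitor | Bob     
Speaker | Tina    
Webcam  | Bob     
Phone   | Tina    
Printer | Bob     


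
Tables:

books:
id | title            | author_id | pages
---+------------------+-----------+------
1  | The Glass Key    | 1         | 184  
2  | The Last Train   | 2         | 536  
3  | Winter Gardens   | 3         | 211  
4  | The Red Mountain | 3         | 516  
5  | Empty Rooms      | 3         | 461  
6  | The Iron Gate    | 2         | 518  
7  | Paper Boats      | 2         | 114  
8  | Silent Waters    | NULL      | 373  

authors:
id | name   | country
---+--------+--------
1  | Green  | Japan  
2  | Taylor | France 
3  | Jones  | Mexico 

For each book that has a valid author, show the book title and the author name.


INNER JOIN keeps only books rows whose author_id matches an id in authors. Walk through each book:
  - book 1 (The Glass Key): author_id=1 -> matches Green
  - book 2 (The Last Train): author_id=2 -> matches Taylor
  - book 3 (Winter Gardens): author_id=3 -> matches Jones
  - book 4 (The Red Mountain): author_id=3 -> matches Jones
  - book 5 (Empty Rooms): author_id=3 -> matches Jones
  - book 6 (The Iron Gate): author_id=2 -> matches Taylor
  - book 7 (Paper Boats): author_id=2 -> matches Taylor
  - book 8 (Silent Waters): author_id=NULL, no match -> dropped
So 1 of 8 rows is dropped.

SQL:
SELECT a.title, b.name AS author
FROM books a
INNER JOIN authors b ON a.author_id = b.id

Result:
title            | author
-----------------+-------
The Glass Key    | Green 
The Last Train   | Taylor
Winter Gardens   | Jones 
The Red Mountain | Jones 
Empty Rooms      | Jones 
The Iron Gate    | Taylor
Paper Boats      | Taylor


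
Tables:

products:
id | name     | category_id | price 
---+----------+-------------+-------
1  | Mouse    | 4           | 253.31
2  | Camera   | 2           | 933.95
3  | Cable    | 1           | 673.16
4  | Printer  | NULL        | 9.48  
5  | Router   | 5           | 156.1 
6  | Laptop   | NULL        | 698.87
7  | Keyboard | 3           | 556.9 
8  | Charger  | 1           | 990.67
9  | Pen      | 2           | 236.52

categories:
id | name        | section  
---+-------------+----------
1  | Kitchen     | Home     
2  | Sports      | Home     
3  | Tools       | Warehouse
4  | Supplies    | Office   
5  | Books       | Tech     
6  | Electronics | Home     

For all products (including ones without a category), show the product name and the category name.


LEFT JOIN keeps every row from products (the left table); where category_id has no match in categories, the category columns become NULL. Walk through each product:
  - product 1 (Mouse): category_id=4 -> matches Supplies
  - product 2 (Camera): category_id=2 -> matches Sports
  - product 3 (Cable): category_id=1 -> matches Kitchen
  - product 4 (Printer): category_id=NULL, no match -> kept with NULL
  - product 5 (Router): category_id=5 -> matches Books
  - product 6 (Laptop): category_id=NULL, no match -> kept with NULL
  - product 7 (Keyboard): category_id=3 -> matches Tools
  - product 8 (Charger): category_id=1 -> matches Kitchen
  - product 9 (Pen): category_id=2 -> matches Sports
All 9 rows appear; 2 have NULL category.

SQL:
SELECT a.name, b.name AS category
FROM products a
LEFT JOIN categories b ON a.category_id = b.id

Result:
name     | category
---------+---------
Mouse    | Supplies
Camera   | Sports  
Cable    | Kitchen 
Printer  | NULL    
Router   | Books   
Laptop   | NULL    
Keyboard | Tools   
Charger  | Kitchen 
Pen      | Sports  


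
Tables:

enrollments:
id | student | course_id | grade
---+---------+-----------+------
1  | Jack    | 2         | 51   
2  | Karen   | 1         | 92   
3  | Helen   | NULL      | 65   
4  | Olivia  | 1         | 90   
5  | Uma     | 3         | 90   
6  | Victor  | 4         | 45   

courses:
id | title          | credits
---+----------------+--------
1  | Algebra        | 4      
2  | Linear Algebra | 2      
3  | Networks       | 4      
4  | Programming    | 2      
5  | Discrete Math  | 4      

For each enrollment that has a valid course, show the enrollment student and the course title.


INNER JOIN keeps only enrollments rows whose course_id matches an id in courses. Walk through each enrollment:
  - enrollment 1 (Jack): course_id=2 -> matches Linear Algebra
  - enrollment 2 (Karen): course_id=1 -> matches Algebra
  - enrollment 3 (Helen): course_id=NULL, no match -> dropped
  - enrollment 4 (Olivia): course_id=1 -> matches Algebra
  - enrollment 5 (Uma): course_id=3 -> matches Networks
  - enrollment 6 (Victor): course_id=4 -> matches Programming
So 1 of 6 rows is dropped.

SQL:
SELECT a.student, b.title AS course
FROM enrollments a
INNER JOIN courses b ON a.course_id = b.id

Result:
student | course        
--------+---------------
Jack    | Linear Algebra
Karen   | Algebra       
Olivia  | Algebra       
Uma     | Networks      
Victor  | Programming   


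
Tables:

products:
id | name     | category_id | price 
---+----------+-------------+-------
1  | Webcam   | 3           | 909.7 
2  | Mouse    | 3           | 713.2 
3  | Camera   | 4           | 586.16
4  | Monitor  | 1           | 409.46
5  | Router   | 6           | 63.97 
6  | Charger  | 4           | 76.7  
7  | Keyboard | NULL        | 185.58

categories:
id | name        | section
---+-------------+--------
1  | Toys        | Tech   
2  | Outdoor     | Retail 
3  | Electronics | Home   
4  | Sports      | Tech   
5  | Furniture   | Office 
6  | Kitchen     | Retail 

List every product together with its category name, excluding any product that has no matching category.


INNER JOIN keeps only products rows whose category_id matches an id in categories. Walk through each product:
  - product 1 (Webcam): category_id=3 -> matches Electronics
  - product 2 (Mouse): category_id=3 -> matches Electronics
  - product 3 (Camera): category_id=4 -> matches Sports
  - product 4 (Monitor): category_id=1 -> matches Toys
  - product 5 (Router): category_id=6 -> matches Kitchen
  - product 6 (Charger): category_id=4 -> matches Sports
  - product 7 (Keyboard): category_id=NULL, no match -> dropped
So 1 of 7 rows is dropped.

SQL:
SELECT a.name, b.name AS category
FROM products a
INNER JOIN categories b ON a.category_id = b.id

Result:
name    | category   
--------+------------
Webcam  | Electronics
Mouse   | Electronics
Camera  | Sports     
Monitor | Toys       
Router  | Kitchen    
Charger | Sports     


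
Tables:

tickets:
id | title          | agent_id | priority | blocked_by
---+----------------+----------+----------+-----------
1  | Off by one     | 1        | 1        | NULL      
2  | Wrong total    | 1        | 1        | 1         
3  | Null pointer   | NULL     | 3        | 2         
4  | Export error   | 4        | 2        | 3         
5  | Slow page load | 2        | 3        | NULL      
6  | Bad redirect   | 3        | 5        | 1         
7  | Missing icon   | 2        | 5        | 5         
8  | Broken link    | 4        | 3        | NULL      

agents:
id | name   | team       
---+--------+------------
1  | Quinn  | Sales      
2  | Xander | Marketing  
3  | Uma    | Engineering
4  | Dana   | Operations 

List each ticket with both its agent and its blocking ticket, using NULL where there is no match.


Two LEFT JOINs from the same base table tickets: one to agents via agent_id, one to tickets itself via blocked_by. Both are LEFT so every ticket is preserved.
Match against agents:
  - ticket 1 (Off by one): agent_id=1 -> matches Quinn
  - ticket 2 (Wrong total): agent_id=1 -> matches Quinn
  - ticket 3 (Null pointer): agent_id=NULL, no match -> kept with NULL
  - ticket 4 (Export error): agent_id=4 -> matches Dana
  - ticket 5 (Slow page load): agent_id=2 -> matches Xander
  - ticket 6 (Bad redirect): agent_id=3 -> matches Uma
  - ticket 7 (Missing icon): agent_id=2 -> matches Xander
  - ticket 8 (Broken link): agent_id=4 -> matches Dana
Match against tickets (self):
  - ticket 1 (Off by one): blocked_by=NULL -> NULL
  - ticket 2 (Wrong total): blocked_by=1 -> Off by one
  - ticket 3 (Null pointer): blocked_by=2 -> Wrong total
  - ticket 4 (Export error): blocked_by=3 -> Null pointer
  - ticket 5 (Slow page load): blocked_by=NULL -> NULL
  - ticket 6 (Bad redirect): blocked_by=1 -> Off by one
  - ticket 7 (Missing icon): blocked_by=5 -> Slow page load
  - ticket 8 (Broken link): blocked_by=NULL -> NULL

SQL:
SELECT a.title, b.name AS agent, c.title AS blocked_by
FROM tickets a
LEFT JOIN agents b ON a.agent_id = b.id
LEFT JOIN tickets c ON a.blocked_by = c.id

Result:
title          | agent  | blocked_by    
---------------+--------+---------------
Off by one     | Quinn  | NULL          
Wrong total    | Quinn  | Off by one    
Null pointer   | NULL   | Wrong total   
Export error   | Dana   | Null pointer  
Slow page load | Xander | NULL          
Bad redirect   | Uma    | Off by one    
Missing icon   | Xander | Slow page load
Broken link    | Dana   | NULL          


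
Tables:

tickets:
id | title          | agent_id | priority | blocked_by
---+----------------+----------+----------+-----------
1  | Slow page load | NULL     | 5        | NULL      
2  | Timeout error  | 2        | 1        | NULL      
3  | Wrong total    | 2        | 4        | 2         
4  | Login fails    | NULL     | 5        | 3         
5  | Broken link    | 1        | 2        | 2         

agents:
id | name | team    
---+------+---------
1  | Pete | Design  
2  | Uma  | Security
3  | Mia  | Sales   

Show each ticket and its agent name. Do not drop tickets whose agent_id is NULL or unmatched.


LEFT JOIN keeps every row from tickets (the left table); where agent_id has no match in agents, the agent columns become NULL. Walk through each ticket:
  - ticket 1 (Slow page load): agent_id=NULL, no match -> kept with NULL
  - ticket 2 (Timeout error): agent_id=2 -> matches Uma
  - ticket 3 (Wrong total): agent_id=2 -> matches Uma
  - ticket 4 (Login fails): agent_id=NULL, no match -> kept with NULL
  - ticket 5 (Broken link): agent_id=1 -> matches Pete
All 5 rows appear; 2 have NULL agent.

SQL:
SELECT a.title, b.name AS agent
FROM tickets a
LEFT JOIN agents b ON a.agent_id = b.id

Result:
title          | agent
---------------+------
Slow page load | NULL 
Timeout error  | Uma  
Wrong total    | Uma  
Login fails    | NULL 
Broken link    | Pete 


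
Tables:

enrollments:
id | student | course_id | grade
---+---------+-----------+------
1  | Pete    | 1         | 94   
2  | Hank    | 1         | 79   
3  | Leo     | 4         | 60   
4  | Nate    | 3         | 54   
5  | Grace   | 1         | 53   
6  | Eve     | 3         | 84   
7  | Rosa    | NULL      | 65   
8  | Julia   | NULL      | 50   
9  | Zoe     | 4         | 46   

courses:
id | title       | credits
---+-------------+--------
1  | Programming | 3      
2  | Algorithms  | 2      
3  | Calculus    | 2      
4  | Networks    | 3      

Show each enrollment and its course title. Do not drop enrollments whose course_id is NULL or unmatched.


LEFT JOIN keeps every row from enrollments (the left table); where course_id has no match in courses, the course columns become NULL. Walk through each enrollment:
  - enrollment 1 (Pete): course_id=1 -> matches Programming
  - enrollment 2 (Hank): course_id=1 -> matches Programming
  - enrollment 3 (Leo): course_id=4 -> matches Networks
  - enrollment 4 (Nate): course_id=3 -> matches Calculus
  - enrollment 5 (Grace): course_id=1 -> matches Programming
  - enrollment 6 (Eve): course_id=3 -> matches Calculus
  - enrollment 7 (Rosa): course_id=NULL, no match -> kept with NULL
  - enrollment 8 (Julia): course_id=NULL, no match -> kept with NULL
  - enrollment 9 (Zoe): course_id=4 -> matches Networks
All 9 rows appear; 2 have NULL course.

SQL:
SELECT a.student, b.title AS course
FROM enrollments a
LEFT JOIN courses b ON a.course_id = b.id

Result:
student | course     
--------+------------
Pete    | Programming
Hank    | Programming
Leo     | Networks   
Nate    | Calculus   
Grace   | Programming
Eve     | Calculus   
Rosa    | NULL       
Julia   | NULL       
Zoe     | Networks   


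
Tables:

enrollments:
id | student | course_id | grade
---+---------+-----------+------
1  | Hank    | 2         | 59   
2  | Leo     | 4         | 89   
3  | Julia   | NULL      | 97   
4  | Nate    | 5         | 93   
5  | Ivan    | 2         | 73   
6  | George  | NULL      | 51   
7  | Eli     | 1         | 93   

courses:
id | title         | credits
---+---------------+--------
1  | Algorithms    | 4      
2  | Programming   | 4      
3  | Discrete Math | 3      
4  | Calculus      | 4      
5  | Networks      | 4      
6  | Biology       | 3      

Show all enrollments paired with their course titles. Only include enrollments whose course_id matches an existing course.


INNER JOIN keeps only enrollments rows whose course_id matches an id in courses. Walk through each enrollment:
  - enrollment 1 (Hank): course_id=2 -> matches Programming
  - enrollment 2 (Leo): course_id=4 -> matches Calculus
  - enrollment 3 (Julia): course_id=NULL, no match -> dropped
  - enrollment 4 (Nate): course_id=5 -> matches Networks
  - enrollment 5 (Ivan): course_id=2 -> matches Programming
  - enrollment 6 (George): course_id=NULL, no match -> dropped
  - enrollment 7 (Eli): course_id=1 -> matches Algorithms
So 2 of 7 rows are dropped.

SQL:
SELECT a.student, b.title AS course
FROM enrollments a
INNER JOIN courses b ON a.course_id = b.id

Result:
student | course     
--------+------------
Hank    | Programming
Leo     | Calculus   
Nate    | Networks   
Ivan    | Programming
Eli     | Algorithms 


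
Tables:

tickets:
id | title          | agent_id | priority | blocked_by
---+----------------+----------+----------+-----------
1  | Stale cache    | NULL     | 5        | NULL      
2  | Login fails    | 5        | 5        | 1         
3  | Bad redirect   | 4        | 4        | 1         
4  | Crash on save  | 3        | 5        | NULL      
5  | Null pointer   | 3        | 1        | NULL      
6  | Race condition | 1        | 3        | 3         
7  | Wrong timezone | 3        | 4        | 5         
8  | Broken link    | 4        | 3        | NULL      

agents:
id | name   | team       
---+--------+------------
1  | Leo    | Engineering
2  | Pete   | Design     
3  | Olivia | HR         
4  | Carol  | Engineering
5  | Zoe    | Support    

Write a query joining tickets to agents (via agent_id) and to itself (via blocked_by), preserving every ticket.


Two LEFT JOINs from the same base table tickets: one to agents via agent_id, one to tickets itself via blocked_by. Both are LEFT so every ticket is preserved.
Match against agents:
  - ticket 1 (Stale cache): agent_id=NULL, no match -> kept with NULL
  - ticket 2 (Login fails): agent_id=5 -> matches Zoe
  - ticket 3 (Bad redirect): agent_id=4 -> matches Carol
  - ticket 4 (Crash on save): agent_id=3 -> matches Olivia
  - ticket 5 (Null pointer): agent_id=3 -> matches Olivia
  - ticket 6 (Race condition): agent_id=1 -> matches Leo
  - ticket 7 (Wrong timezone): agent_id=3 -> matches Olivia
  - ticket 8 (Broken link): agent_id=4 -> matches Carol
Match against tickets (self):
  - ticket 1 (Stale cache): blocked_by=NULL -> NULL
  - ticket 2 (Login fails): blocked_by=1 -> Stale cache
  - ticket 3 (Bad redirect): blocked_by=1 -> Stale cache
  - ticket 4 (Crash on save): blocked_by=NULL -> NULL
  - ticket 5 (Null pointer): blocked_by=NULL -> NULL
  - ticket 6 (Race condition): blocked_by=3 -> Bad redirect
  - ticket 7 (Wrong timezone): blocked_by=5 -> Null pointer
  - ticket 8 (Broken link): blocked_by=NULL -> NULL

SQL:
SELECT a.title, b.name AS agent, c.title AS blocked_by
FROM tickets a
LEFT JOIN agents b ON a.agent_id = b.id
LEFT JOIN tickets c ON a.blocked_by = c.id

Result:
title          | agent  | blocked_by  
---------------+--------+-------------
Stale cache    | NULL   | NULL        
Login fails    | Zoe    | Stale cache 
Bad redirect   | Carol  | Stale cache 
Crash on save  | Olivia | NULL        
Null pointer   | Olivia | NULL        
Race condition | Leo    | Bad redirect
Wrong timezone | Olivia | Null pointer
Broken link    | Carol  | NULL        


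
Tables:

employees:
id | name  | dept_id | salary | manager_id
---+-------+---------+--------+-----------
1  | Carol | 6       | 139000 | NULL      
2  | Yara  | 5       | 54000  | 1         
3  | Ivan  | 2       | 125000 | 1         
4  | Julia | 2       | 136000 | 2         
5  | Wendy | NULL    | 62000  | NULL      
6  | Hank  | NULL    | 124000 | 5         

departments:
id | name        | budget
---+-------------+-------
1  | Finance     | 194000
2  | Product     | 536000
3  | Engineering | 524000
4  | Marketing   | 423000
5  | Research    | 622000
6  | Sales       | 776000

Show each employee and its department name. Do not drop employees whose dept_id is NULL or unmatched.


LEFT JOIN keeps every row from employees (the left table); where dept_id has no match in departments, the department columns become NULL. Walk through each employee:
  - employee 1 (Carol): dept_id=6 -> matches Sales
  - employee 2 (Yara): dept_id=5 -> matches Research
  - employee 3 (Ivan): dept_id=2 -> matches Product
  - employee 4 (Julia): dept_id=2 -> matches Product
  - employee 5 (Wendy): dept_id=NULL, no match -> kept with NULL
  - employee 6 (Hank): dept_id=NULL, no match -> kept with NULL
All 6 rows appear; 2 have NULL department.

SQL:
SELECT a.name, b.name AS department
FROM employees a
LEFT JOIN departments b ON a.dept_id = b.id

Result:
name  | department
------+-----------
Carol | Sales     
Yara  | Research  
Ivan  | Product   
Julia | Product   
Wendy | NULL      
Hank  | NULL      


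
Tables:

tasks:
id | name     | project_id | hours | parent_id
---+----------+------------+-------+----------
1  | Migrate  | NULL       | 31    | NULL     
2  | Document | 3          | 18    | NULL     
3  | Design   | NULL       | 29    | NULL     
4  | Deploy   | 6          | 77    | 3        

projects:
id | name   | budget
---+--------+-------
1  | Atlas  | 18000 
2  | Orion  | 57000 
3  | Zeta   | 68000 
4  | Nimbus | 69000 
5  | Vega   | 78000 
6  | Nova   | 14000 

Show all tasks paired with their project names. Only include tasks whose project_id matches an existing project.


INNER JOIN keeps only tasks rows whose project_id matches an id in projects. Walk through each task:
  - task 1 (Migrate): project_id=NULL, no match -> dropped
  - task 2 (Document): project_id=3 -> matches Zeta
  - task 3 (Design): project_id=NULL, no match -> dropped
  - task 4 (Deploy): project_id=6 -> matches Nova
So 2 of 4 rows are dropped.

SQL:
SELECT a.name, b.name AS project
FROM tasks a
INNER JOIN projects b ON a.project_id = b.id

Result:
name     | project
---------+--------
Document | Zeta   
Deploy   | Nova   


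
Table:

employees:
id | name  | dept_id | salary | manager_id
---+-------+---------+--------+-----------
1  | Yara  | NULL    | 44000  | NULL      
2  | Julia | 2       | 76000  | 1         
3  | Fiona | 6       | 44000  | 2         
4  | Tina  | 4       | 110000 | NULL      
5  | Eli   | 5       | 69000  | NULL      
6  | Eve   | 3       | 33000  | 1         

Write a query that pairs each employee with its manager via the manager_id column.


This is a self-join: employees is joined to a second copy of itself, matching each row's manager_id to another row's id. Use LEFT JOIN so rows with manager_id=NULL are kept.
  - employee 1 (Yara): manager_id=NULL -> NULL
  - employee 2 (Julia): manager_id=1 -> Yara
  - employee 3 (Fiona): manager_id=2 -> Julia
  - employee 4 (Tina): manager_id=NULL -> NULL
  - employee 5 (Eli): manager_id=NULL -> NULL
  - employee 6 (Eve): manager_id=1 -> Yara

SQL:
SELECT a.name AS item, b.name AS manager
FROM employees a
LEFT JOIN employees b ON a.manager_id = b.id

Result:
item  | manager
------+--------
Yara  | NULL   
Julia | Yara   
Fiona | Julia  
Tina  | NULL   
Eli   | NULL   
Eve   | Yara   


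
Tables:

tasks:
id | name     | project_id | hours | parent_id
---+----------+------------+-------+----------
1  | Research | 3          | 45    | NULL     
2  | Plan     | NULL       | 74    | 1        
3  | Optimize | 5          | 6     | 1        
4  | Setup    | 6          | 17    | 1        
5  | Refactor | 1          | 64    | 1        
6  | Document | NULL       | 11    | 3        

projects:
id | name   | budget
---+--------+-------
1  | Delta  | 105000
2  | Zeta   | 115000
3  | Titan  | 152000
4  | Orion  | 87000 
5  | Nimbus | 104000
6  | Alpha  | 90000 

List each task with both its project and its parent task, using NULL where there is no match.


Two LEFT JOINs from the same base table tasks: one to projects via project_id, one to tasks itself via parent_id. Both are LEFT so every task is preserved.
Match against projects:
  - task 1 (Research): project_id=3 -> matches Titan
  - task 2 (Plan): project_id=NULL, no match -> kept with NULL
  - task 3 (Optimize): project_id=5 -> matches Nimbus
  - task 4 (Setup): project_id=6 -> matches Alpha
  - task 5 (Refactor): project_id=1 -> matches Delta
  - task 6 (Document): project_id=NULL, no match -> kept with NULL
Match against tasks (self):
  - task 1 (Research): parent_id=NULL -> NULL
  - task 2 (Plan): parent_id=1 -> Research
  - task 3 (Optimize): parent_id=1 -> Research
  - task 4 (Setup): parent_id=1 -> Research
  - task 5 (Refactor): parent_id=1 -> Research
  - task 6 (Document): parent_id=3 -> Optimize

SQL:
SELECT a.name, b.name AS project, c.name AS parent
FROM tasks a
LEFT JOIN projects b ON a.project_id = b.id
LEFT JOIN tasks c ON a.parent_id = c.id

Result:
name     | project | parent  
---------+---------+---------
Research | Titan   | NULL    
Plan     | NULL    | Research
Optimize | Nimbus  | Research
Setup    | Alpha   | Research
Refactor | Delta   | Research
Document | NULL    | Optimize


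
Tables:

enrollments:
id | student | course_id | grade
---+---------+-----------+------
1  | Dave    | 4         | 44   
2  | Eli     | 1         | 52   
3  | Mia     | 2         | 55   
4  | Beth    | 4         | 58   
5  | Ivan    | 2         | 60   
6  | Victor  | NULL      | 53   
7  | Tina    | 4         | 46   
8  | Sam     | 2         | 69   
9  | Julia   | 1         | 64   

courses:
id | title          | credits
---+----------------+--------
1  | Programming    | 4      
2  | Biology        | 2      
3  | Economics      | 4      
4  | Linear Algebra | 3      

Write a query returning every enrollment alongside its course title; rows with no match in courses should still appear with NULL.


LEFT JOIN keeps every row from enrollments (the left table); where course_id has no match in courses, the course columns become NULL. Walk through each enrollment:
  - enrollment 1 (Dave): course_id=4 -> matches Linear Algebra
  - enrollment 2 (Eli): course_id=1 -> matches Programming
  - enrollment 3 (Mia): course_id=2 -> matches Biology
  - enrollment 4 (Beth): course_id=4 -> matches Linear Algebra
  - enrollment 5 (Ivan): course_id=2 -> matches Biology
  - enrollment 6 (Victor): course_id=NULL, no match -> kept with NULL
  - enrollment 7 (Tina): course_id=4 -> matches Linear Algebra
  - enrollment 8 (Sam): course_id=2 -> matches Biology
  - enrollment 9 (Julia): course_id=1 -> matches Programming
All 9 rows appear; 1 has NULL course.

SQL:
SELECT a.student, b.title AS course
FROM enrollments a
LEFT JOIN courses b ON a.course_id = b.id

Result:
student | course        
--------+---------------
Dave    | Linear Algebra
Eli     | Programming   
Mia     | Biology       
Beth    | Linear Algebra
Ivan    | Biology       
Victor  | NULL          
Tina    | Linear Algebra
Sam     | Biology       
Julia   | Programming   


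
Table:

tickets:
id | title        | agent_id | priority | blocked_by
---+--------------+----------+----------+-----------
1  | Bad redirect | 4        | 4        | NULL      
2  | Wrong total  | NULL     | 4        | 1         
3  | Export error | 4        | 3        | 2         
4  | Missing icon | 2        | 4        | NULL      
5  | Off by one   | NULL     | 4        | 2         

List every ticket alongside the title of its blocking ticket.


This is a self-join: tickets is joined to a second copy of itself, matching each row's blocked_by to another row's id. Use LEFT JOIN so rows with blocked_by=NULL are kept.
  - ticket 1 (Bad redirect): blocked_by=NULL -> NULL
  - ticket 2 (Wrong total): blocked_by=1 -> Bad redirect
  - ticket 3 (Export error): blocked_by=2 -> Wrong total
  - ticket 4 (Missing icon): blocked_by=NULL -> NULL
  - ticket 5 (Off by one): blocked_by=2 -> Wrong total

SQL:
SELECT a.title AS item, b.title AS blocked_by
FROM tickets a
LEFT JOIN tickets b ON a.blocked_by = b.id

Result:
item         | blocked_by  
-------------+-------------
Bad redirect | NULL        
Wrong total  | Bad redirect
Export error | Wrong total 
Missing icon | NULL        
Off by one   | Wrong total 


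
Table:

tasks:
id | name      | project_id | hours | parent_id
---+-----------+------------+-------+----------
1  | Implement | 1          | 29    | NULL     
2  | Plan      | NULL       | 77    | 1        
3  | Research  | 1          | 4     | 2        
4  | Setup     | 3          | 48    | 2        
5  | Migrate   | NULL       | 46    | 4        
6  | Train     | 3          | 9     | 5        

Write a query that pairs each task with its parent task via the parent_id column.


This is a self-join: tasks is joined to a second copy of itself, matching each row's parent_id to another row's id. Use LEFT JOIN so rows with parent_id=NULL are kept.
  - task 1 (Implement): parent_id=NULL -> NULL
  - task 2 (Plan): parent_id=1 -> Implement
  - task 3 (Research): parent_id=2 -> Plan
  - task 4 (Setup): parent_id=2 -> Plan
  - task 5 (Migrate): parent_id=4 -> Setup
  - task 6 (Train): parent_id=5 -> Migrate

SQL:
SELECT a.name AS item, b.name AS parent
FROM tasks a
LEFT JOIN tasks b ON a.parent_id = b.id

Result:
item      | parent   
----------+----------
Implement | NULL     
Plan      | Implement
Research  | Plan     
Setup     | Plan     
Migrate   | Setup    
Train     | Migrate  


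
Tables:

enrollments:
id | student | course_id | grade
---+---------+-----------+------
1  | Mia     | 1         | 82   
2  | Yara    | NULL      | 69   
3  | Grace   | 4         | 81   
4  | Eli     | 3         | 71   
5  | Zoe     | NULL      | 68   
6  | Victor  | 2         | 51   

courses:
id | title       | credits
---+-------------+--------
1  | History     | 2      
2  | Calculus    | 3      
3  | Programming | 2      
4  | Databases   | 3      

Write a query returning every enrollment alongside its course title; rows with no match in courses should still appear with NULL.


LEFT JOIN keeps every row from enrollments (the left table); where course_id has no match in courses, the course columns become NULL. Walk through each enrollment:
  - enrollment 1 (Mia): course_id=1 -> matches History
  - enrollment 2 (Yara): course_id=NULL, no match -> kept with NULL
  - enrollment 3 (Grace): course_id=4 -> matches Databases
  - enrollment 4 (Eli): course_id=3 -> matches Programming
  - enrollment 5 (Zoe): course_id=NULL, no match -> kept with NULL
  - enrollment 6 (Victor): course_id=2 -> matches Calculus
All 6 rows appear; 2 have NULL course.

SQL:
SELECT a.student, b.title AS course
FROM enrollments a
LEFT JOIN courses b ON a.course_id = b.id

Result:
student | course     
--------+------------
Mia     | History    
Yara    | NULL       
Grace   | Databases  
Eli     | Programming
Zoe     | NULL       
Victor  | Calculus   


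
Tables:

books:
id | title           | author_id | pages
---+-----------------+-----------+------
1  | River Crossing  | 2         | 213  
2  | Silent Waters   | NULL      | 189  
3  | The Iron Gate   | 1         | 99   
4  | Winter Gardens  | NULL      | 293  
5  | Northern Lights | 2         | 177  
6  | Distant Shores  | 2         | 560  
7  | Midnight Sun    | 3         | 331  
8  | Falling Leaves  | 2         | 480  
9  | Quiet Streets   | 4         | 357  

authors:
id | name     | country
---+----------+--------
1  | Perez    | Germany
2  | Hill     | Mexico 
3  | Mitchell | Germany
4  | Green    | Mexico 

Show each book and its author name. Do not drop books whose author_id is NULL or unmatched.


LEFT JOIN keeps every row from books (the left table); where author_id has no match in authors, the author columns become NULL. Walk through each book:
  - book 1 (River Crossing): author_id=2 -> matches Hill
  - book 2 (Silent Waters): author_id=NULL, no match -> kept with NULL
  - book 3 (The Iron Gate): author_id=1 -> matches Perez
  - book 4 (Winter Gardens): author_id=NULL, no match -> kept with NULL
  - book 5 (Northern Lights): author_id=2 -> matches Hill
  - book 6 (Distant Shores): author_id=2 -> matches Hill
  - book 7 (Midnight Sun): author_id=3 -> matches Mitchell
  - book 8 (Falling Leaves): author_id=2 -> matches Hill
  - book 9 (Quiet Streets): author_id=4 -> matches Green
All 9 rows appear; 2 have NULL author.

SQL:
SELECT a.title, b.name AS author
FROM books a
LEFT JOIN authors b ON a.author_id = b.id

Result:
title           | author  
----------------+---------
River Crossing  | Hill    
Silent Waters   | NULL    
The Iron Gate   | Perez   
Winter Gardens  | NULL    
Northern Lights | Hill    
Distant Shores  | Hill    
Midnight Sun    | Mitchell
Falling Leaves  | Hill    
Quiet Streets   | Green   


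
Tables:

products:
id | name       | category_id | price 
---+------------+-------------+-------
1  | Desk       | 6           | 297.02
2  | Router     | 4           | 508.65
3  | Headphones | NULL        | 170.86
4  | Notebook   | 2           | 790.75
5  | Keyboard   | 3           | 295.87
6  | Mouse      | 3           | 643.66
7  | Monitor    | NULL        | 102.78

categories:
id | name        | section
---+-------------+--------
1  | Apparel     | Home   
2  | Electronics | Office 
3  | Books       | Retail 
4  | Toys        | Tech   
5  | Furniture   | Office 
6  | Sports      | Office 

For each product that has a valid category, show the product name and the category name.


INNER JOIN keeps only products rows whose category_id matches an id in categories. Walk through each product:
  - product 1 (Desk): category_id=6 -> matches Sports
  - product 2 (Router): category_id=4 -> matches Toys
  - product 3 (Headphones): category_id=NULL, no match -> dropped
  - product 4 (Notebook): category_id=2 -> matches Electronics
  - product 5 (Keyboard): category_id=3 -> matches Books
  - product 6 (Mouse): category_id=3 -> matches Books
  - product 7 (Monitor): category_id=NULL, no match -> dropped
So 2 of 7 rows are dropped.

SQL:
SELECT a.name, b.name AS category
FROM products a
INNER JOIN categories b ON a.category_id = b.id

Result:
name     | category   
---------+------------
Desk     | Sports     
Router   | Toys       
Notebook | Electronics
Keyboard | Books      
Mouse    | Books      


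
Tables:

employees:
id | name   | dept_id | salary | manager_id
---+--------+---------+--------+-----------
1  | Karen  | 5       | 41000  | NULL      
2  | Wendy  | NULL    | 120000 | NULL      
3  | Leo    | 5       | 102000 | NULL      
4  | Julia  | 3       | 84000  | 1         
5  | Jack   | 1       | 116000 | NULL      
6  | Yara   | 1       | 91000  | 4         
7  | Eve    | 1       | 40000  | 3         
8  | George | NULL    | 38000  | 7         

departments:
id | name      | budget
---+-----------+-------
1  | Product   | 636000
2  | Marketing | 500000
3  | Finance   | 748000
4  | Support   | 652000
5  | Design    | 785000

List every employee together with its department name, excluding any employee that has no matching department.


INNER JOIN keeps only employees rows whose dept_id matches an id in departments. Walk through each employee:
  - employee 1 (Karen): dept_id=5 -> matches Design
  - employee 2 (Wendy): dept_id=NULL, no match -> dropped
  - employee 3 (Leo): dept_id=5 -> matches Design
  - employee 4 (Julia): dept_id=3 -> matches Finance
  - employee 5 (Jack): dept_id=1 -> matches Product
  - employee 6 (Yara): dept_id=1 -> matches Product
  - employee 7 (Eve): dept_id=1 -> matches Product
  - employee 8 (George): dept_id=NULL, no match -> dropped
So 2 of 8 rows are dropped.

SQL:
SELECT a.name, b.name AS department
FROM employees a
INNER JOIN departments b ON a.dept_id = b.id

Result:
name  | department
------+-----------
Karen | Design    
Leo   | Design    
Julia | Finance   
Jack  | Product   
Yara  | Product   
Eve   | Product   


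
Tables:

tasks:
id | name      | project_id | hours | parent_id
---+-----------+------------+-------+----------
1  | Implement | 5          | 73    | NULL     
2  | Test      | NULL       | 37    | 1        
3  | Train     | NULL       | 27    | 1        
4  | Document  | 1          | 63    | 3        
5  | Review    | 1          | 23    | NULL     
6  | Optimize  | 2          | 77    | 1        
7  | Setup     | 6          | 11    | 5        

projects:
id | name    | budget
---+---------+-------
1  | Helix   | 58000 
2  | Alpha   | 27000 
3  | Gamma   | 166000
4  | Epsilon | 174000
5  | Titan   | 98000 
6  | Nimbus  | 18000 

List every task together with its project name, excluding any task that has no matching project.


INNER JOIN keeps only tasks rows whose project_id matches an id in projects. Walk through each task:
  - task 1 (Implement): project_id=5 -> matches Titan
  - task 2 (Test): project_id=NULL, no match -> dropped
  - task 3 (Train): project_id=NULL, no match -> dropped
  - task 4 (Document): project_id=1 -> matches Helix
  - task 5 (Review): project_id=1 -> matches Helix
  - task 6 (Optimize): project_id=2 -> matches Alpha
  - task 7 (Setup): project_id=6 -> matches Nimbus
So 2 of 7 rows are dropped.

SQL:
SELECT a.name, b.name AS project
FROM tasks a
INNER JOIN projects b ON a.project_id = b.id

Result:
name      | project
----------+--------
Implement | Titan  
Document  | Helix  
Review    | Helix  
Optimize  | Alpha  
Setup     | Nimbus 


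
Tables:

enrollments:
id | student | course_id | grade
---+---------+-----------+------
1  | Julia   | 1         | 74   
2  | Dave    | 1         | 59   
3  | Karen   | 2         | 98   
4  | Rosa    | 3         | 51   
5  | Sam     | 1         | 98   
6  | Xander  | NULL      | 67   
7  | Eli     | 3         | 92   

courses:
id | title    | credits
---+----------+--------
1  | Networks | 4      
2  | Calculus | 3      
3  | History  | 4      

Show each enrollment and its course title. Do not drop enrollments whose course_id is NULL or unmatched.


LEFT JOIN keeps every row from enrollments (the left table); where course_id has no match in courses, the course columns become NULL. Walk through each enrollment:
  - enrollment 1 (Julia): course_id=1 -> matches Networks
  - enrollment 2 (Dave): course_id=1 -> matches Networks
  - enrollment 3 (Karen): course_id=2 -> matches Calculus
  - enrollment 4 (Rosa): course_id=3 -> matches History
  - enrollment 5 (Sam): course_id=1 -> matches Networks
  - enrollment 6 (Xander): course_id=NULL, no match -> kept with NULL
  - enrollment 7 (Eli): course_id=3 -> matches History
All 7 rows appear; 1 has NULL course.

SQL:
SELECT a.student, b.title AS course
FROM enrollments a
LEFT JOIN courses b ON a.course_id = b.id

Result:
student | course  
--------+---------
Julia   | Networks
Dave    | Networks
Karen   | Calculus
Rosa    | History 
Sam     | Networks
Xander  | NULL    
Eli     | History 


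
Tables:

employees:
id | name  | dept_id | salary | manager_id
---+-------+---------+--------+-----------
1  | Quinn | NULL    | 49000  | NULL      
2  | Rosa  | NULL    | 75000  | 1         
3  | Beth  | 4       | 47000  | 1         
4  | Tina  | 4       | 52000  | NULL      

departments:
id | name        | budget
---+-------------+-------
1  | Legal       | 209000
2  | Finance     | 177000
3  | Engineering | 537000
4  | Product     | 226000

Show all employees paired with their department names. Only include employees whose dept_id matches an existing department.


INNER JOIN keeps only employees rows whose dept_id matches an id in departments. Walk through each employee:
  - employee 1 (Quinn): dept_id=NULL, no match -> dropped
  - employee 2 (Rosa): dept_id=NULL, no match -> dropped
  - employee 3 (Beth): dept_id=4 -> matches Product
  - employee 4 (Tina): dept_id=4 -> matches Product
So 2 of 4 rows are dropped.

SQL:
SELECT a.name, b.name AS department
FROM employees a
INNER JOIN departments b ON a.dept_id = b.id

Result:
name | department
-----+-----------
Beth | Product   
Tina | Product   


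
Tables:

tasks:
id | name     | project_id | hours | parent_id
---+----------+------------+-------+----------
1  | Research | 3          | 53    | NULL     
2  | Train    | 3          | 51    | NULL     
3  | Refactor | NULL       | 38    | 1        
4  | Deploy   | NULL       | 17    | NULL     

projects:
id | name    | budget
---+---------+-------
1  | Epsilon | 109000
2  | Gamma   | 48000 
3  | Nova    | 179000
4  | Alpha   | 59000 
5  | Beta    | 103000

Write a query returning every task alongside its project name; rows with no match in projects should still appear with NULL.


LEFT JOIN keeps every row from tasks (the left table); where project_id has no match in projects, the project columns become NULL. Walk through each task:
  - task 1 (Research): project_id=3 -> matches Nova
  - task 2 (Train): project_id=3 -> matches Nova
  - task 3 (Refactor): project_id=NULL, no match -> kept with NULL
  - task 4 (Deploy): project_id=NULL, no match -> kept with NULL
All 4 rows appear; 2 have NULL project.

SQL:
SELECT a.name, b.name AS project
FROM tasks a
LEFT JOIN projects b ON a.project_id = b.id

Result:
name     | project
---------+--------
Research | Nova   
Train    | Nova   
Refactor | NULL   
Deploy   | NULL   
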